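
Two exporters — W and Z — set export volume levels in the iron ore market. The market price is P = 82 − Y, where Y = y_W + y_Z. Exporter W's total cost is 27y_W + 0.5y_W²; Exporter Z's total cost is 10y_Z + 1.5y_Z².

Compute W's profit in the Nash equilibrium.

315.375

Exporter W's profit: π = y_W(82 − (y_W + y_Z)) − 27y_W − 0.5y_W².
∂π/∂y_W = 55 − 3y_W − y_Z = 0, so y_W = 55/3 − (1/3)y_Z.
For Z: ∂π/∂y_Z = 72 − 5y_Z − y_W = 0 ⇒ y_Z = 14.4 − 0.2y_W.
Substituting the second reaction function into the first: y_W = 55/3 − (1/3)(14.4 − 0.2y_W), which gives (14/15)y_W = 203/15 ⇒ y_W = 14.5.
Then y_Z = 14.4 − 0.2·14.5 = 11.5.
Price P = 82 − 26 = 56.
W's profit: (56 − 27)·14.5 − 0.5(14.5)² = 315.375.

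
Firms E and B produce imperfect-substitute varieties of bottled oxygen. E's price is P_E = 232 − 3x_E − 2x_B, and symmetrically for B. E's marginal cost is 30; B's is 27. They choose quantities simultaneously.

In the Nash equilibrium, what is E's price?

Firm E's profit: π = x_E(232 − 3x_E − 2x_B) − 30x_E.
∂π/∂x_E = 202 − 6x_E − 2x_B = 0 ⇒ x_E = 101/3 − (1/3)x_B.
Similarly x_B = 205/6 − (1/3)x_E.
Substituting the second reaction function into the first: x_E = 101/3 − (1/3)(205/6 − (1/3)x_E), which gives (8/9)x_E = 401/18 ⇒ x_E = 25.0625.
Then x_B = 205/6 − (1/3)·25.0625 = 25.8125.
P_E = 232 − 3·25.0625 − 2·25.8125 = 105.1875.

105.1875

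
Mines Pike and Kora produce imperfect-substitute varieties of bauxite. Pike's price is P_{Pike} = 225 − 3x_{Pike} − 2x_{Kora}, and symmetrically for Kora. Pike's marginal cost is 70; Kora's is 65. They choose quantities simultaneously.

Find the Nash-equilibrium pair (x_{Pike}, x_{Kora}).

19.0625, 20.3125

Mine Pike's profit: π = x_{Pike}(225 − 3x_{Pike} − 2x_{Kora}) − 70x_{Pike}.
∂π/∂x_{Pike} = 155 − 6x_{Pike} − 2x_{Kora} = 0 ⇒ x_{Pike} = 155/6 − (1/3)x_{Kora}.
Similarly x_{Kora} = 80/3 − (1/3)x_{Pike}.
Plugging x_{Kora} into Pike's best response: x_{Pike} = 155/6 − (1/3)(80/3 − (1/3)x_{Pike}) ⇒ (8/9)x_{Pike} = 305/18, so x_{Pike} = 19.0625.
Then x_{Kora} = 80/3 − (1/3)·19.0625 = 20.3125.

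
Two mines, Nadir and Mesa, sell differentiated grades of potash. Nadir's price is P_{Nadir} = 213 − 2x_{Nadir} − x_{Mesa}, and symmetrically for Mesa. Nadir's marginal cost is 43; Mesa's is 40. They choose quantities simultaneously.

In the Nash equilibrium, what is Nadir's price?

Mine Nadir's profit: π = x_{Nadir}(213 − 2x_{Nadir} − x_{Mesa}) − 43x_{Nadir}.
∂π/∂x_{Nadir} = 170 − 4x_{Nadir} − x_{Mesa} = 0 ⇒ x_{Nadir} = 42.5 − 0.25x_{Mesa}.
Similarly x_{Mesa} = 43.25 − 0.25x_{Nadir}.
Solving the two reaction functions simultaneously: (1 − (−0.25)(−0.25))x_{Nadir} = 42.5 − 0.25·43.25, so 0.9375x_{Nadir} = 31.6875 and x_{Nadir} = 33.8.
Then x_{Mesa} = 43.25 − 0.25·33.8 = 34.8.
P_{Nadir} = 213 − 2·33.8 − 34.8 = 110.6.

110.6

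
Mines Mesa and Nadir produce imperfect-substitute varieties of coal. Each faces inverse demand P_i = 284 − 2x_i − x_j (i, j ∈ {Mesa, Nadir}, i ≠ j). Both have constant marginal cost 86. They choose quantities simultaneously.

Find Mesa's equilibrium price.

Mine Mesa's profit: π = x_{Mesa}(284 − 2x_{Mesa} − x_{Nadir}) − 86x_{Mesa}.
∂π/∂x_{Mesa} = 198 − 4x_{Mesa} − x_{Nadir} = 0 ⇒ x_{Mesa} = 49.5 − 0.25x_{Nadir}.
By symmetry x_{Nadir} = x_{Mesa}; substituting into the reaction function, 1.25x_{Mesa} = 49.5 and x_{Mesa} = 39.6.
P_{Mesa} = 284 − 2·39.6 − 39.6 = 165.2.

165.2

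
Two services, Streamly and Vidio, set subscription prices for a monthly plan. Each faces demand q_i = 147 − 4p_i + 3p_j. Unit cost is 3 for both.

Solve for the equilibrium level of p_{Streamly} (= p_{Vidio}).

Streamly's profit: π = (p_{Streamly} − 3)(147 − 4p_{Streamly} + 3p_{Vidio}).
∂π/∂p_{Streamly} = 159 − 8p_{Streamly} + 3p_{Vidio} = 0 ⇒ p_{Streamly} = 19.875 + 0.375p_{Vidio}.
By symmetry p_{Vidio} = p_{Streamly}; substituting into the reaction function, 0.625p_{Streamly} = 19.875 and p_{Streamly} = 31.8.

31.8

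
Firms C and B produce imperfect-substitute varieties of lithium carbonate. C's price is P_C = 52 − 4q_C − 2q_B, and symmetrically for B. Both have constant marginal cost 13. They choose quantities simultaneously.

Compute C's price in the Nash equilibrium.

28.6

Firm C's profit: π = q_C(52 − 4q_C − 2q_B) − 13q_C.
∂π/∂q_C = 39 − 8q_C − 2q_B = 0 ⇒ q_C = 4.875 − 0.25q_B.
The game is symmetric, so in equilibrium q_B = q_C: the reaction function gives 1.25q_C = 4.875, hence q_C = 3.9.
P_C = 52 − 4·3.9 − 2·3.9 = 28.6.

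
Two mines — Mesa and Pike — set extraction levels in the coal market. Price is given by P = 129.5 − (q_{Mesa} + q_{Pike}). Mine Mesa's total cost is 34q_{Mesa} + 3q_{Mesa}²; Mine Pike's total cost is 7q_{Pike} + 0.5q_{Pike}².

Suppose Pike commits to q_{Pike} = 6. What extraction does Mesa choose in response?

11.1875

Mine Mesa's profit: π = q_{Mesa}(129.5 − (q_{Mesa} + q_{Pike})) − 34q_{Mesa} − 3q_{Mesa}².
∂π/∂q_{Mesa} = 95.5 − 8q_{Mesa} − q_{Pike} = 0, so q_{Mesa} = 11.9375 − 0.125q_{Pike}.
At q_{Pike} = 6: q_{Mesa} = 11.9375 − 0.125·6 = 11.1875.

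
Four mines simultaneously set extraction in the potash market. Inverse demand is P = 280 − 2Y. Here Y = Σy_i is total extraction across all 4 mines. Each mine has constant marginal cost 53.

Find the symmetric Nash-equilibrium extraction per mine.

22.7

A representative mine's profit is π_i = y_i(280 − 2Y) − 53y_i, with Y = y_i + Σ_{j≠i} y_j.
First-order condition: 227 − 4y_i − 2Σ_{j≠i} y_j = 0.
With identical mines, set every y_j = y: then 227 − 4y − 6y = 0, i.e. y = 227/10 = 22.7.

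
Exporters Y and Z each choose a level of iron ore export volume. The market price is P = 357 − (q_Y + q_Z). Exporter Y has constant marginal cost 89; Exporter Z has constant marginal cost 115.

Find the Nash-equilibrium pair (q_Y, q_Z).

98, 72

Exporter Y's profit: π = q_Y(357 − (q_Y + q_Z)) − 89q_Y.
∂π/∂q_Y = 268 − 2q_Y − q_Z = 0, so q_Y = 134 − 0.5q_Z.
By the same steps for Z: q_Z = 121 − 0.5q_Y.
Solving the two reaction functions simultaneously: (1 − (−0.5)(−0.5))q_Y = 134 − 0.5·121, so 0.75q_Y = 73.5 and q_Y = 98.
Then q_Z = 121 − 0.5·98 = 72.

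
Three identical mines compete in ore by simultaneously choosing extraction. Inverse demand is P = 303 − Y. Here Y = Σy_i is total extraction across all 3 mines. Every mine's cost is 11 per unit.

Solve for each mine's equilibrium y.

73

A representative mine's profit is π_i = y_i(303 − Y) − 11y_i, with Y = y_i + Σ_{j≠i} y_j.
First-order condition: 292 − 2y_i − Σ_{j≠i} y_j = 0.
In a symmetric equilibrium every mine chooses the same y, so Σ_{j≠i} y_j = 2y. The condition becomes 292 − 4y = 0, giving y = 292/4 = 73.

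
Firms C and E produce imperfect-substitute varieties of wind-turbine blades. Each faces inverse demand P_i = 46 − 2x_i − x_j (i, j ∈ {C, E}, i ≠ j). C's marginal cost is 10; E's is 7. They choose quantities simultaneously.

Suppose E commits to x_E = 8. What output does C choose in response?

7

Firm C's profit: π = x_C(46 − 2x_C − x_E) − 10x_C.
∂π/∂x_C = 36 − 4x_C − x_E = 0 ⇒ x_C = 9 − 0.25x_E.
At x_E = 8: x_C = 9 − 0.25·8 = 7.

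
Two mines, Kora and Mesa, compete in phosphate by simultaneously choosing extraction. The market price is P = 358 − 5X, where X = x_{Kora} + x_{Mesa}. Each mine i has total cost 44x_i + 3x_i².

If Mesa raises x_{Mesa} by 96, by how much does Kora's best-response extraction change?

Mine Kora's profit: π = x_{Kora}(358 − 5(x_{Kora} + x_{Mesa})) − 44x_{Kora} − 3x_{Kora}².
∂π/∂x_{Kora} = 314 − 16x_{Kora} − 5x_{Mesa} = 0, so x_{Kora} = 19.625 − 0.3125x_{Mesa}.
The reaction-function slope is −0.3125, so a 96-unit rise in x_{Mesa} moves x_{Kora} by −0.3125 × 96 = −30. Kora's best response falls — the actions are strategic substitutes.

-30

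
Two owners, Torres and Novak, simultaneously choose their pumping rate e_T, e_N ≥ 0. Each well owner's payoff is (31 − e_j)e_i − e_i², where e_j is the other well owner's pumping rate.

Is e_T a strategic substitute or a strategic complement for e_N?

Torres's payoff is (31 − e_N)e_T − e_T².
∂π/∂e_T = 31 − e_N − 2e_T = 0, so e_T = 15.5 − 0.5e_N.
The best-response slope de_T/de_N = −0.5 < 0: the reaction function is downward-sloping, so the choices are strategic substitutes.

strategic substitutes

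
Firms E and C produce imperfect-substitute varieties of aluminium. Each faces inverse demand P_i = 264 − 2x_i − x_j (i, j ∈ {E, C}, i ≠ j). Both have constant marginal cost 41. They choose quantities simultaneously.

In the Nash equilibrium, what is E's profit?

3978.32

Firm E's profit: π = x_E(264 − 2x_E − x_C) − 41x_E.
∂π/∂x_E = 223 − 4x_E − x_C = 0 ⇒ x_E = 55.75 − 0.25x_C.
Setting x_E = x_C in the reaction function: x_E = 55.75 − 0.25x_E, so x_E = 55.75 / 1.25 = 44.6.
P_E = 264 − 2·44.6 − 44.6 = 130.2.
Profit = (130.2 − 41)·44.6 = 3978.32.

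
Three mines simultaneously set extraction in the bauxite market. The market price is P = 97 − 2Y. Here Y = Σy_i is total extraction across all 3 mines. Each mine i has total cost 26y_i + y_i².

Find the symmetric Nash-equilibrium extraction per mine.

A representative mine's profit is π_i = y_i(97 − 2Y) − 26y_i − y_i², with Y = y_i + Σ_{j≠i} y_j.
First-order condition: 71 − 6y_i − 2Σ_{j≠i} y_j = 0.
In a symmetric equilibrium every mine chooses the same y, so Σ_{j≠i} y_j = 2y. The condition becomes 71 − 10y = 0, giving y = 71/10 = 7.1.

7.1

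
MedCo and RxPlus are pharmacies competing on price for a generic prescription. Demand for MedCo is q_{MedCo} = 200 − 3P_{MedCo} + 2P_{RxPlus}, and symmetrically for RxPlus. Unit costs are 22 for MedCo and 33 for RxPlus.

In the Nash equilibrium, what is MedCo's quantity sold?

139.6875

MedCo's profit: π = (P_{MedCo} − 22)(200 − 3P_{MedCo} + 2P_{RxPlus}).
∂π/∂P_{MedCo} = 266 − 6P_{MedCo} + 2P_{RxPlus} = 0 ⇒ P_{MedCo} = 133/3 + (1/3)P_{RxPlus}.
Similarly P_{RxPlus} = 299/6 + (1/3)P_{MedCo}.
Solving the two reaction functions simultaneously: (1 − (1/3)(1/3))P_{MedCo} = 133/3 + (1/3)·(299/6), so (8/9)P_{MedCo} = 1097/18 and P_{MedCo} = 68.5625.
Then P_{RxPlus} = 299/6 + (1/3)·68.5625 = 72.6875.
q_{MedCo} = 200 − 3·68.5625 + 2·72.6875 = 139.6875.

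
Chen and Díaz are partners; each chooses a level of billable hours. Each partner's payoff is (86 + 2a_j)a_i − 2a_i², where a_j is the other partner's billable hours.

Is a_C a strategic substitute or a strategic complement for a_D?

Chen's payoff is (86 + 2a_D)a_C − 2a_C².
∂π/∂a_C = 86 + 2a_D − 4a_C = 0, so a_C = 21.5 + 0.5a_D.
The best-response slope da_C/da_D = 0.5 > 0: the reaction function is upward-sloping, so the choices are strategic complements.

strategic complements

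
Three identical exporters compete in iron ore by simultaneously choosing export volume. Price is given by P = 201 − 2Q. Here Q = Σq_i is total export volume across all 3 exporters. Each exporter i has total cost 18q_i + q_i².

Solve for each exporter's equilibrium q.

A representative exporter's profit is π_i = q_i(201 − 2Q) − 18q_i − q_i², with Q = q_i + Σ_{j≠i} q_j.
First-order condition: 183 − 6q_i − 2Σ_{j≠i} q_j = 0.
Imposing symmetry (q_j = q for all j) turns Σ_{j≠i} q_j into 2q, so 183 = 10q and q = 18.3.

18.3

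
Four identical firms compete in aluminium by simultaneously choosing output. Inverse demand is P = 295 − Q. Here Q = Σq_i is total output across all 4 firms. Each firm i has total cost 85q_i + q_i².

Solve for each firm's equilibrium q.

A representative firm's profit is π_i = q_i(295 − Q) − 85q_i − q_i², with Q = q_i + Σ_{j≠i} q_j.
First-order condition: 210 − 4q_i − Σ_{j≠i} q_j = 0.
Imposing symmetry (q_j = q for all j) turns Σ_{j≠i} q_j into 3q, so 210 = 7q and q = 30.

30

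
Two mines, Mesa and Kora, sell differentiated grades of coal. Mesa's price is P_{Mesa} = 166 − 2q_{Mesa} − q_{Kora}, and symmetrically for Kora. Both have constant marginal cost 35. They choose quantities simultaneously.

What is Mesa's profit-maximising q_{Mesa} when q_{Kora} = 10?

Mine Mesa's profit: π = q_{Mesa}(166 − 2q_{Mesa} − q_{Kora}) − 35q_{Mesa}.
∂π/∂q_{Mesa} = 131 − 4q_{Mesa} − q_{Kora} = 0 ⇒ q_{Mesa} = 32.75 − 0.25q_{Kora}.
At q_{Kora} = 10: q_{Mesa} = 32.75 − 0.25·10 = 30.25.

30.25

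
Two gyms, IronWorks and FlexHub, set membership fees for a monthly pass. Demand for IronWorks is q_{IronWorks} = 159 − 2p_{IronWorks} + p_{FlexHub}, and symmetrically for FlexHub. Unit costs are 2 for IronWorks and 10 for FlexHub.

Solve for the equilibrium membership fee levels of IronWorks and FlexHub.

55.4, 58.6

IronWorks's profit: π = (p_{IronWorks} − 2)(159 − 2p_{IronWorks} + p_{FlexHub}).
∂π/∂p_{IronWorks} = 163 − 4p_{IronWorks} + p_{FlexHub} = 0 ⇒ p_{IronWorks} = 40.75 + 0.25p_{FlexHub}.
Similarly p_{FlexHub} = 44.75 + 0.25p_{IronWorks}.
Substituting the second reaction function into the first: p_{IronWorks} = 40.75 + 0.25(44.75 + 0.25p_{IronWorks}), which gives 0.9375p_{IronWorks} = 51.9375 ⇒ p_{IronWorks} = 55.4.
Then p_{FlexHub} = 44.75 + 0.25·55.4 = 58.6.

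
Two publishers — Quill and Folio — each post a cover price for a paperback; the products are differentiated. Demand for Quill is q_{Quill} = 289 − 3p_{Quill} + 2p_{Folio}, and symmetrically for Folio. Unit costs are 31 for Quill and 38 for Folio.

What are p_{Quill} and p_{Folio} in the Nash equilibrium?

96.8125, 99.4375

Quill's profit: π = (p_{Quill} − 31)(289 − 3p_{Quill} + 2p_{Folio}).
∂π/∂p_{Quill} = 382 − 6p_{Quill} + 2p_{Folio} = 0 ⇒ p_{Quill} = 191/3 + (1/3)p_{Folio}.
Similarly p_{Folio} = 403/6 + (1/3)p_{Quill}.
Solving the two reaction functions simultaneously: (1 − (1/3)(1/3))p_{Quill} = 191/3 + (1/3)·(403/6), so (8/9)p_{Quill} = 1549/18 and p_{Quill} = 96.8125.
Then p_{Folio} = 403/6 + (1/3)·96.8125 = 99.4375.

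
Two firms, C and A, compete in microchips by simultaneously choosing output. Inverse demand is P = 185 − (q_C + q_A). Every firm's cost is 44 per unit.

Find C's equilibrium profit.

Firm C's profit: π = q_C(185 − (q_C + q_A)) − 44q_C.
∂π/∂q_C = 141 − 2q_C − q_A = 0, so q_C = 70.5 − 0.5q_A.
The game is symmetric, so in equilibrium q_A = q_C: the reaction function gives 1.5q_C = 70.5, hence q_C = 47.
Price P = 185 − 94 = 91.
C's profit: (91 − 44)·47 = 2209.

2209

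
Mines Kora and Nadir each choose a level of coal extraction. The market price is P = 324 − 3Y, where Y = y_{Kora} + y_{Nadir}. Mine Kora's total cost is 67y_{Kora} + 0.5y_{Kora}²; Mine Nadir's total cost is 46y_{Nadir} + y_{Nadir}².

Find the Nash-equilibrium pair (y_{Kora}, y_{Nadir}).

Mine Kora's profit: π = y_{Kora}(324 − 3(y_{Kora} + y_{Nadir})) − 67y_{Kora} − 0.5y_{Kora}².
∂π/∂y_{Kora} = 257 − 7y_{Kora} − 3y_{Nadir} = 0, so y_{Kora} = 257/7 − (3/7)y_{Nadir}.
For Nadir: ∂π/∂y_{Nadir} = 278 − 8y_{Nadir} − 3y_{Kora} = 0 ⇒ y_{Nadir} = 34.75 − 0.375y_{Kora}.
Substituting the second reaction function into the first: y_{Kora} = 257/7 − (3/7)(34.75 − 0.375y_{Kora}), which gives (47/56)y_{Kora} = 611/28 ⇒ y_{Kora} = 26.
Then y_{Nadir} = 34.75 − 0.375·26 = 25.

26, 25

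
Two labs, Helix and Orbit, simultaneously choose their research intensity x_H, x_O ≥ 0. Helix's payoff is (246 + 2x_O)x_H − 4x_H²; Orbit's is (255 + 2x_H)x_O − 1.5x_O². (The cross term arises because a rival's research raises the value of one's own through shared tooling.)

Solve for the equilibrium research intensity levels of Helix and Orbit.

Expanding Helix's payoff: 246x_H + 2x_Ox_H − 4x_H².
∂π/∂x_H = 246 + 2x_O − 8x_H = 0, so x_H = 30.75 + 0.25x_O.
Likewise for Orbit: x_O = 85 + (2/3)x_H.
Substituting the second reaction function into the first: x_H = 30.75 + 0.25(85 + (2/3)x_H), which gives (5/6)x_H = 52 ⇒ x_H = 62.4.
Then x_O = 85 + (2/3)·62.4 = 126.6.

62.4, 126.6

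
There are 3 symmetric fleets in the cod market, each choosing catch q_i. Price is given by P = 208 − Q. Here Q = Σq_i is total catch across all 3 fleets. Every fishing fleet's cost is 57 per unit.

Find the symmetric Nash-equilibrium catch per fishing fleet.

37.75

A representative fishing fleet's profit is π_i = q_i(208 − Q) − 57q_i, with Q = q_i + Σ_{j≠i} q_j.
First-order condition: 151 − 2q_i − Σ_{j≠i} q_j = 0.
With identical fishing fleets, set every q_j = q: then 151 − 2q − 2q = 0, i.e. q = 151/4 = 37.75.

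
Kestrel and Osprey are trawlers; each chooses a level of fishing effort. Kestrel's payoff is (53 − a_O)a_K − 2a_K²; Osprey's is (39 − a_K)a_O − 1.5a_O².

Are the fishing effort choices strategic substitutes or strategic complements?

Expanding Kestrel's payoff: 53a_K − a_Oa_K − 2a_K².
∂π/∂a_K = 53 − a_O − 4a_K = 0, so a_K = 13.25 − 0.25a_O.
The best-response slope da_K/da_O = −0.25 < 0: the reaction function is downward-sloping, so the choices are strategic substitutes.

strategic substitutes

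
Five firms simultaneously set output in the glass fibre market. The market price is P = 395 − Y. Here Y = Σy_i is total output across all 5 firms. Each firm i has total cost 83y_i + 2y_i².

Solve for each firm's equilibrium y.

A representative firm's profit is π_i = y_i(395 − Y) − 83y_i − 2y_i², with Y = y_i + Σ_{j≠i} y_j.
First-order condition: 312 − 6y_i − Σ_{j≠i} y_j = 0.
Imposing symmetry (y_j = y for all j) turns Σ_{j≠i} y_j into 4y, so 312 = 10y and y = 31.2.

31.2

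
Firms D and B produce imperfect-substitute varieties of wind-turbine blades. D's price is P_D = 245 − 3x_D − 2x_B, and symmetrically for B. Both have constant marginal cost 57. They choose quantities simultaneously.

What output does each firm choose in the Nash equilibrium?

23.5

Firm D's profit: π = x_D(245 − 3x_D − 2x_B) − 57x_D.
∂π/∂x_D = 188 − 6x_D − 2x_B = 0 ⇒ x_D = 94/3 − (1/3)x_B.
Setting x_D = x_B in the reaction function: x_D = 94/3 − (1/3)x_D, so x_D = (94/3) / (4/3) = 23.5.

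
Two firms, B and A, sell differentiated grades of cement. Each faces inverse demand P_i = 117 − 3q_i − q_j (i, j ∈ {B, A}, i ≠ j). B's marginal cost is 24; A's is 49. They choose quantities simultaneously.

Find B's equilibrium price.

66

Firm B's profit: π = q_B(117 − 3q_B − q_A) − 24q_B.
∂π/∂q_B = 93 − 6q_B − q_A = 0 ⇒ q_B = 15.5 − (1/6)q_A.
Similarly q_A = 34/3 − (1/6)q_B.
Solving the two reaction functions simultaneously: (1 − (−1/6)(−1/6))q_B = 15.5 − (1/6)·(34/3), so (35/36)q_B = 245/18 and q_B = 14.
Then q_A = 34/3 − (1/6)·14 = 9.
P_B = 117 − 3·14 − 9 = 66.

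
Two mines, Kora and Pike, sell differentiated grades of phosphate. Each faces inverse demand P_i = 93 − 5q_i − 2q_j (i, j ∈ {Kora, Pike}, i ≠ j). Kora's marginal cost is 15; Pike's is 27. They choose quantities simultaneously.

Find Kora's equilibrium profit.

227.8125

Mine Kora's profit: π = q_{Kora}(93 − 5q_{Kora} − 2q_{Pike}) − 15q_{Kora}.
∂π/∂q_{Kora} = 78 − 10q_{Kora} − 2q_{Pike} = 0 ⇒ q_{Kora} = 7.8 − 0.2q_{Pike}.
Similarly q_{Pike} = 6.6 − 0.2q_{Kora}.
Plugging q_{Pike} into Kora's best response: q_{Kora} = 7.8 − 0.2(6.6 − 0.2q_{Kora}) ⇒ 0.96q_{Kora} = 6.48, so q_{Kora} = 6.75.
Then q_{Pike} = 6.6 − 0.2·6.75 = 5.25.
P_{Kora} = 93 − 5·6.75 − 2·5.25 = 48.75.
Profit = (48.75 − 15)·6.75 = 227.8125.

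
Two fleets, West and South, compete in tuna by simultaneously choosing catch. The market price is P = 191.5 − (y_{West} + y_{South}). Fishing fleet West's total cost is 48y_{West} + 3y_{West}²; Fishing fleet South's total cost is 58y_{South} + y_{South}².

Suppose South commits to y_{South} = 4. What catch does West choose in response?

Fishing fleet West's profit: π = y_{West}(191.5 − (y_{West} + y_{South})) − 48y_{West} − 3y_{West}².
∂π/∂y_{West} = 143.5 − 8y_{West} − y_{South} = 0, so y_{West} = 17.9375 − 0.125y_{South}.
At y_{South} = 4: y_{West} = 17.9375 − 0.125·4 = 17.4375.

17.4375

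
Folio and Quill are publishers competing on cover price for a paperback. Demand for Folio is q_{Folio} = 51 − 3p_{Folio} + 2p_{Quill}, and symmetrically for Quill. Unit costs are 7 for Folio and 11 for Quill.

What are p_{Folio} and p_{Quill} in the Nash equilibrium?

18.75, 20.25

Folio's profit: π = (p_{Folio} − 7)(51 − 3p_{Folio} + 2p_{Quill}).
∂π/∂p_{Folio} = 72 − 6p_{Folio} + 2p_{Quill} = 0 ⇒ p_{Folio} = 12 + (1/3)p_{Quill}.
Similarly p_{Quill} = 14 + (1/3)p_{Folio}.
Plugging p_{Quill} into Folio's best response: p_{Folio} = 12 + (1/3)(14 + (1/3)p_{Folio}) ⇒ (8/9)p_{Folio} = 50/3, so p_{Folio} = 18.75.
Then p_{Quill} = 14 + (1/3)·18.75 = 20.25.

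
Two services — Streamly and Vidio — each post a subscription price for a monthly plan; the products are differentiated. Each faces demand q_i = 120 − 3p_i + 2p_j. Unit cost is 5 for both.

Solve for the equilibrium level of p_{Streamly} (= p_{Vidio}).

Streamly's profit: π = (p_{Streamly} − 5)(120 − 3p_{Streamly} + 2p_{Vidio}).
∂π/∂p_{Streamly} = 135 − 6p_{Streamly} + 2p_{Vidio} = 0 ⇒ p_{Streamly} = 22.5 + (1/3)p_{Vidio}.
Setting p_{Streamly} = p_{Vidio} in the reaction function: p_{Streamly} = 22.5 + (1/3)p_{Streamly}, so p_{Streamly} = 22.5 / (2/3) = 33.75.

33.75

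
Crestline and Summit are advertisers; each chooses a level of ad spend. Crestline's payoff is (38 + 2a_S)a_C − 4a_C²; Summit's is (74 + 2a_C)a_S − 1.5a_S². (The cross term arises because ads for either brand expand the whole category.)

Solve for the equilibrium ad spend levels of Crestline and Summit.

Expanding Crestline's payoff: 38a_C + 2a_Sa_C − 4a_C².
∂π/∂a_C = 38 + 2a_S − 8a_C = 0, so a_C = 4.75 + 0.25a_S.
Likewise for Summit: a_S = 74/3 + (2/3)a_C.
Plugging a_S into Crestline's best response: a_C = 4.75 + 0.25(74/3 + (2/3)a_C) ⇒ (5/6)a_C = 131/12, so a_C = 13.1.
Then a_S = 74/3 + (2/3)·13.1 = 33.4.

13.1, 33.4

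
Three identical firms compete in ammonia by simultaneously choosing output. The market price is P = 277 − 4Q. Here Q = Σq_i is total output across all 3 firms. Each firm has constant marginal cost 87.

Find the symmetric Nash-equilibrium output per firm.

11.875

A representative firm's profit is π_i = q_i(277 − 4Q) − 87q_i, with Q = q_i + Σ_{j≠i} q_j.
First-order condition: 190 − 8q_i − 4Σ_{j≠i} q_j = 0.
Imposing symmetry (q_j = q for all j) turns Σ_{j≠i} q_j into 2q, so 190 = 16q and q = 11.875.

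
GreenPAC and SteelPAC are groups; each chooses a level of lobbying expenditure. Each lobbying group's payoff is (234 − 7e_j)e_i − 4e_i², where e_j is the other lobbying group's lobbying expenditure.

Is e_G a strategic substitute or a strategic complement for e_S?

GreenPAC's payoff is (234 − 7e_S)e_G − 4e_G².
∂π/∂e_G = 234 − 7e_S − 8e_G = 0, so e_G = 29.25 − 0.875e_S.
The best-response slope de_G/de_S = −0.875 < 0: the reaction function is downward-sloping, so the choices are strategic substitutes.

strategic substitutes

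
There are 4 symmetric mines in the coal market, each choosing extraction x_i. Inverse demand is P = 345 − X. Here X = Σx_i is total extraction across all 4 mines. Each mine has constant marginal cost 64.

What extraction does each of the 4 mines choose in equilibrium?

56.2

A representative mine's profit is π_i = x_i(345 − X) − 64x_i, with X = x_i + Σ_{j≠i} x_j.
First-order condition: 281 − 2x_i − Σ_{j≠i} x_j = 0.
Imposing symmetry (x_j = x for all j) turns Σ_{j≠i} x_j into 3x, so 281 = 5x and x = 56.2.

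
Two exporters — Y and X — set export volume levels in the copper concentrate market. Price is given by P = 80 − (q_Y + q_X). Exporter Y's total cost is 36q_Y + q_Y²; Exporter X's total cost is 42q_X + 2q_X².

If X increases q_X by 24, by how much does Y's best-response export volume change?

Exporter Y's profit: π = q_Y(80 − (q_Y + q_X)) − 36q_Y − q_Y².
∂π/∂q_Y = 44 − 4q_Y − q_X = 0, so q_Y = 11 − 0.25q_X.
The reaction-function slope is −0.25, so a 24-unit rise in q_X moves q_Y by −0.25 × 24 = −6. Y's best response falls — the actions are strategic substitutes.

-6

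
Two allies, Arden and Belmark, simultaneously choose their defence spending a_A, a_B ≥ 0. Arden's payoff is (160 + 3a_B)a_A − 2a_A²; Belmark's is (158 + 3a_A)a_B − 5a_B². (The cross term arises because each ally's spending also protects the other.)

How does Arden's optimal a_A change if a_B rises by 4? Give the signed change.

3

Expanding Arden's payoff: 160a_A + 3a_Ba_A − 2a_A².
∂π/∂a_A = 160 + 3a_B − 4a_A = 0, so a_A = 40 + 0.75a_B.
The reaction-function slope is 0.75, so a 4-unit rise in a_B moves a_A by 0.75 × 4 = 3. Arden's best response rises — the actions are strategic complements.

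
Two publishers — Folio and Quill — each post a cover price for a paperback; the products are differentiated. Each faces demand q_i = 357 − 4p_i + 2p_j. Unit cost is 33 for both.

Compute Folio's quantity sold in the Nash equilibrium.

Folio's profit: π = (p_{Folio} − 33)(357 − 4p_{Folio} + 2p_{Quill}).
∂π/∂p_{Folio} = 489 − 8p_{Folio} + 2p_{Quill} = 0 ⇒ p_{Folio} = 61.125 + 0.25p_{Quill}.
By symmetry p_{Quill} = p_{Folio}; substituting into the reaction function, 0.75p_{Folio} = 61.125 and p_{Folio} = 81.5.
q_{Folio} = 357 − 4·81.5 + 2·81.5 = 194.

194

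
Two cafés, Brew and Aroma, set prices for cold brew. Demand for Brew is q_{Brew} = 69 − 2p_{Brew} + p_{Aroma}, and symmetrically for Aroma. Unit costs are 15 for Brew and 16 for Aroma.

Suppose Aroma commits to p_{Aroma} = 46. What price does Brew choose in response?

36.25

Brew's profit: π = (p_{Brew} − 15)(69 − 2p_{Brew} + p_{Aroma}).
∂π/∂p_{Brew} = 99 − 4p_{Brew} + p_{Aroma} = 0 ⇒ p_{Brew} = 24.75 + 0.25p_{Aroma}.
At p_{Aroma} = 46: p_{Brew} = 24.75 + 0.25·46 = 36.25.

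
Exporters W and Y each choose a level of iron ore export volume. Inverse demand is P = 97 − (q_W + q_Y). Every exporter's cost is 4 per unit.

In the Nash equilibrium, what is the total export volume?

62

Exporter W's profit: π = q_W(97 − (q_W + q_Y)) − 4q_W.
∂π/∂q_W = 93 − 2q_W − q_Y = 0, so q_W = 46.5 − 0.5q_Y.
Setting q_W = q_Y in the reaction function: q_W = 46.5 − 0.5q_W, so q_W = 46.5 / 1.5 = 31.
Total export volume: 31 + 31 = 62.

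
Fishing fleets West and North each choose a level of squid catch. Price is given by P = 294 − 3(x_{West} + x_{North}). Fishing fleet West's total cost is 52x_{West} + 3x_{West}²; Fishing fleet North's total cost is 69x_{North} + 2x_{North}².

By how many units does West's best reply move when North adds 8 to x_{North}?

Fishing fleet West's profit: π = x_{West}(294 − 3(x_{West} + x_{North})) − 52x_{West} − 3x_{West}².
∂π/∂x_{West} = 242 − 12x_{West} − 3x_{North} = 0, so x_{West} = 121/6 − 0.25x_{North}.
The reaction-function slope is −0.25, so an 8-unit rise in x_{North} moves x_{West} by −0.25 × 8 = −2. West's best response falls — the actions are strategic substitutes.

-2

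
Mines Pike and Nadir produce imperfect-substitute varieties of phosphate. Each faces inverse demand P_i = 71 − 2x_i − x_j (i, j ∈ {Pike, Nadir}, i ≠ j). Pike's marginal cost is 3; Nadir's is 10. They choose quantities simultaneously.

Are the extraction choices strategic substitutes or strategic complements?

strategic substitutes

Mine Pike's profit: π = x_{Pike}(71 − 2x_{Pike} − x_{Nadir}) − 3x_{Pike}.
∂π/∂x_{Pike} = 68 − 4x_{Pike} − x_{Nadir} = 0 ⇒ x_{Pike} = 17 − 0.25x_{Nadir}.
The best-response slope dx_{Pike}/dx_{Nadir} = −0.25 < 0: the reaction function is downward-sloping, so the choices are strategic substitutes.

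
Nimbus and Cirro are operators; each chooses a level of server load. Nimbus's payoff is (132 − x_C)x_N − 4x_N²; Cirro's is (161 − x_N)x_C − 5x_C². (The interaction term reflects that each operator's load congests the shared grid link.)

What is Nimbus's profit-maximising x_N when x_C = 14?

Expanding Nimbus's payoff: 132x_N − x_Cx_N − 4x_N².
∂π/∂x_N = 132 − x_C − 8x_N = 0, so x_N = 16.5 − 0.125x_C.
At x_C = 14: x_N = 16.5 − 0.125·14 = 14.75.

14.75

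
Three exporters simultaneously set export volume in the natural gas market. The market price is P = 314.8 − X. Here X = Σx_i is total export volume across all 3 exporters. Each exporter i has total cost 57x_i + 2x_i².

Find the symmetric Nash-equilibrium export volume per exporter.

A representative exporter's profit is π_i = x_i(314.8 − X) − 57x_i − 2x_i², with X = x_i + Σ_{j≠i} x_j.
First-order condition: 257.8 − 6x_i − Σ_{j≠i} x_j = 0.
In a symmetric equilibrium every exporter chooses the same x, so Σ_{j≠i} x_j = 2x. The condition becomes 257.8 − 8x = 0, giving x = 257.8/8 = 32.225.

32.225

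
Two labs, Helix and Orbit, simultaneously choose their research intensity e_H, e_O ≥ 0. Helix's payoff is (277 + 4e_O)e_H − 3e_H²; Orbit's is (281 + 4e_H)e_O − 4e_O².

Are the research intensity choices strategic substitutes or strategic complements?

strategic complements

Expanding Helix's payoff: 277e_H + 4e_Oe_H − 3e_H².
∂π/∂e_H = 277 + 4e_O − 6e_H = 0, so e_H = 277/6 + (2/3)e_O.
The best-response slope de_H/de_O = 2/3 > 0: the reaction function is upward-sloping, so the choices are strategic complements.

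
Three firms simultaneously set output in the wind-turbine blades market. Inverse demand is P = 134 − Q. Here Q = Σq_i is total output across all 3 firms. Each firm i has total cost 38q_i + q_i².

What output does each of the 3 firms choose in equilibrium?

A representative firm's profit is π_i = q_i(134 − Q) − 38q_i − q_i², with Q = q_i + Σ_{j≠i} q_j.
First-order condition: 96 − 4q_i − Σ_{j≠i} q_j = 0.
Imposing symmetry (q_j = q for all j) turns Σ_{j≠i} q_j into 2q, so 96 = 6q and q = 16.

16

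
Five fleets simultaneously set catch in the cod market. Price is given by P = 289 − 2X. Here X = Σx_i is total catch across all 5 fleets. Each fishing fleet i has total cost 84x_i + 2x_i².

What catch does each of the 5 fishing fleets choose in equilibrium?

A representative fishing fleet's profit is π_i = x_i(289 − 2X) − 84x_i − 2x_i², with X = x_i + Σ_{j≠i} x_j.
First-order condition: 205 − 8x_i − 2Σ_{j≠i} x_j = 0.
Imposing symmetry (x_j = x for all j) turns Σ_{j≠i} x_j into 4x, so 205 = 16x and x = 12.8125.

12.8125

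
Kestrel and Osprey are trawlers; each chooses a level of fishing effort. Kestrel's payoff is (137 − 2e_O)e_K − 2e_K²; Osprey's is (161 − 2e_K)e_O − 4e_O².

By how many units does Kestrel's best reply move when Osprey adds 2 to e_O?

-1

Expanding Kestrel's payoff: 137e_K − 2e_Oe_K − 2e_K².
∂π/∂e_K = 137 − 2e_O − 4e_K = 0, so e_K = 34.25 − 0.5e_O.
The reaction-function slope is −0.5, so a 2-unit rise in e_O moves e_K by −0.5 × 2 = −1. Kestrel's best response falls — the actions are strategic substitutes.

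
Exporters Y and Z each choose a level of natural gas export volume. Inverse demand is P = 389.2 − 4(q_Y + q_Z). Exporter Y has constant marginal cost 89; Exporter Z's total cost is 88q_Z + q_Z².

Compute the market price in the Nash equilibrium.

201.325

Exporter Y's profit: π = q_Y(389.2 − 4(q_Y + q_Z)) − 89q_Y.
∂π/∂q_Y = 300.2 − 8q_Y − 4q_Z = 0, so q_Y = 37.525 − 0.5q_Z.
For Z: ∂π/∂q_Z = 301.2 − 10q_Z − 4q_Y = 0 ⇒ q_Z = 30.12 − 0.4q_Y.
Solving the two reaction functions simultaneously: (1 − (−0.5)(−0.4))q_Y = 37.525 − 0.5·30.12, so 0.8q_Y = 22.465 and q_Y = 4493/160.
Then q_Z = 30.12 − 0.4·(4493/160) = 18.8875.
Equilibrium price: P = 389.2 − 4·(1503/32) = 201.325.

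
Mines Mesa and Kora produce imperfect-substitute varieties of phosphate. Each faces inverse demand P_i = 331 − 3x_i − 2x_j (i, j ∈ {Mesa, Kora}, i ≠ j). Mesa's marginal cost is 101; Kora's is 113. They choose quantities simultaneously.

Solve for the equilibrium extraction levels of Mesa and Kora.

29.5, 26.5

Mine Mesa's profit: π = x_{Mesa}(331 − 3x_{Mesa} − 2x_{Kora}) − 101x_{Mesa}.
∂π/∂x_{Mesa} = 230 − 6x_{Mesa} − 2x_{Kora} = 0 ⇒ x_{Mesa} = 115/3 − (1/3)x_{Kora}.
Similarly x_{Kora} = 109/3 − (1/3)x_{Mesa}.
Solving the two reaction functions simultaneously: (1 − (−1/3)(−1/3))x_{Mesa} = 115/3 − (1/3)·(109/3), so (8/9)x_{Mesa} = 236/9 and x_{Mesa} = 29.5.
Then x_{Kora} = 109/3 − (1/3)·29.5 = 26.5.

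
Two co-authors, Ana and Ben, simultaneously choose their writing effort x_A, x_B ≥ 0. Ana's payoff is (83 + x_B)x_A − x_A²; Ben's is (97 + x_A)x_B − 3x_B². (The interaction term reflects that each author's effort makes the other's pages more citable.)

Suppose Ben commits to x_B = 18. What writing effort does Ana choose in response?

Expanding Ana's payoff: 83x_A + x_Bx_A − x_A².
∂π/∂x_A = 83 + x_B − 2x_A = 0, so x_A = 41.5 + 0.5x_B.
At x_B = 18: x_A = 41.5 + 0.5·18 = 50.5.

50.5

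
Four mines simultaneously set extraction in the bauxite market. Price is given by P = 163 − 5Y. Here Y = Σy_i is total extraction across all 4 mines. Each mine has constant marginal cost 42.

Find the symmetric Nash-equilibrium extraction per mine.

A representative mine's profit is π_i = y_i(163 − 5Y) − 42y_i, with Y = y_i + Σ_{j≠i} y_j.
First-order condition: 121 − 10y_i − 5Σ_{j≠i} y_j = 0.
In a symmetric equilibrium every mine chooses the same y, so Σ_{j≠i} y_j = 3y. The condition becomes 121 − 25y = 0, giving y = 121/25 = 4.84.

4.84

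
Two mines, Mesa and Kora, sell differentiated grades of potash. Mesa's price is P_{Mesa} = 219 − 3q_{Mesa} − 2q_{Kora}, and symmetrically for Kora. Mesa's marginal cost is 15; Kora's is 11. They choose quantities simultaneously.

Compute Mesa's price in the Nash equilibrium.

90.75

Mine Mesa's profit: π = q_{Mesa}(219 − 3q_{Mesa} − 2q_{Kora}) − 15q_{Mesa}.
∂π/∂q_{Mesa} = 204 − 6q_{Mesa} − 2q_{Kora} = 0 ⇒ q_{Mesa} = 34 − (1/3)q_{Kora}.
Similarly q_{Kora} = 104/3 − (1/3)q_{Mesa}.
Solving the two reaction functions simultaneously: (1 − (−1/3)(−1/3))q_{Mesa} = 34 − (1/3)·(104/3), so (8/9)q_{Mesa} = 202/9 and q_{Mesa} = 25.25.
Then q_{Kora} = 104/3 − (1/3)·25.25 = 26.25.
P_{Mesa} = 219 − 3·25.25 − 2·26.25 = 90.75.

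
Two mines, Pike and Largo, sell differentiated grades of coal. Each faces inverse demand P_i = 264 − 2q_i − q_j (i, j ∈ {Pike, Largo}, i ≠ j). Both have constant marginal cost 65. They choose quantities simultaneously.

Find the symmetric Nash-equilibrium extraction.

Mine Pike's profit: π = q_{Pike}(264 − 2q_{Pike} − q_{Largo}) − 65q_{Pike}.
∂π/∂q_{Pike} = 199 − 4q_{Pike} − q_{Largo} = 0 ⇒ q_{Pike} = 49.75 − 0.25q_{Largo}.
Setting q_{Pike} = q_{Largo} in the reaction function: q_{Pike} = 49.75 − 0.25q_{Pike}, so q_{Pike} = 49.75 / 1.25 = 39.8.

39.8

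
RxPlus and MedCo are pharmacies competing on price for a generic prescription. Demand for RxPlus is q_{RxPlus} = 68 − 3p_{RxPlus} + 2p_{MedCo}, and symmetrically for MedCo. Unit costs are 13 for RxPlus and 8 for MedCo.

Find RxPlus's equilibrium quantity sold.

38.4375

RxPlus's profit: π = (p_{RxPlus} − 13)(68 − 3p_{RxPlus} + 2p_{MedCo}).
∂π/∂p_{RxPlus} = 107 − 6p_{RxPlus} + 2p_{MedCo} = 0 ⇒ p_{RxPlus} = 107/6 + (1/3)p_{MedCo}.
Similarly p_{MedCo} = 46/3 + (1/3)p_{RxPlus}.
Plugging p_{MedCo} into RxPlus's best response: p_{RxPlus} = 107/6 + (1/3)(46/3 + (1/3)p_{RxPlus}) ⇒ (8/9)p_{RxPlus} = 413/18, so p_{RxPlus} = 25.8125.
Then p_{MedCo} = 46/3 + (1/3)·25.8125 = 23.9375.
q_{RxPlus} = 68 − 3·25.8125 + 2·23.9375 = 38.4375.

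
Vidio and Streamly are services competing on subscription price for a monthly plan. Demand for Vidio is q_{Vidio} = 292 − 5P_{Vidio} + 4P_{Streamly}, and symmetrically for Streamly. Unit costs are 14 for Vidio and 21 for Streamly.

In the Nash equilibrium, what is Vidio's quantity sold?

240

Vidio's profit: π = (P_{Vidio} − 14)(292 − 5P_{Vidio} + 4P_{Streamly}).
∂π/∂P_{Vidio} = 362 − 10P_{Vidio} + 4P_{Streamly} = 0 ⇒ P_{Vidio} = 36.2 + 0.4P_{Streamly}.
Similarly P_{Streamly} = 39.7 + 0.4P_{Vidio}.
Substituting the second reaction function into the first: P_{Vidio} = 36.2 + 0.4(39.7 + 0.4P_{Vidio}), which gives 0.84P_{Vidio} = 52.08 ⇒ P_{Vidio} = 62.
Then P_{Streamly} = 39.7 + 0.4·62 = 64.5.
q_{Vidio} = 292 − 5·62 + 4·64.5 = 240.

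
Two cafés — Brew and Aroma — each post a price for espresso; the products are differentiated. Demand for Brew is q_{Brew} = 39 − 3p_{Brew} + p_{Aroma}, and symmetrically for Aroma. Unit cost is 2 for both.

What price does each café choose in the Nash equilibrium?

Brew's profit: π = (p_{Brew} − 2)(39 − 3p_{Brew} + p_{Aroma}).
∂π/∂p_{Brew} = 45 − 6p_{Brew} + p_{Aroma} = 0 ⇒ p_{Brew} = 7.5 + (1/6)p_{Aroma}.
Setting p_{Brew} = p_{Aroma} in the reaction function: p_{Brew} = 7.5 + (1/6)p_{Brew}, so p_{Brew} = 7.5 / (5/6) = 9.

9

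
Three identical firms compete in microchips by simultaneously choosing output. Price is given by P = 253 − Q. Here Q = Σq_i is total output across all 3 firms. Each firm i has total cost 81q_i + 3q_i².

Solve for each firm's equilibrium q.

17.2

A representative firm's profit is π_i = q_i(253 − Q) − 81q_i − 3q_i², with Q = q_i + Σ_{j≠i} q_j.
First-order condition: 172 − 8q_i − Σ_{j≠i} q_j = 0.
In a symmetric equilibrium every firm chooses the same q, so Σ_{j≠i} q_j = 2q. The condition becomes 172 − 10q = 0, giving q = 172/10 = 17.2.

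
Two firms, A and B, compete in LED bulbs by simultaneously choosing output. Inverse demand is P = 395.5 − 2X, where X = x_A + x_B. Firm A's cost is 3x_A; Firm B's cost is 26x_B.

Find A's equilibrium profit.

9591.125

Firm A's profit: π = x_A(395.5 − 2(x_A + x_B)) − 3x_A.
∂π/∂x_A = 392.5 − 4x_A − 2x_B = 0, so x_A = 98.125 − 0.5x_B.
By the same steps for B: x_B = 92.375 − 0.5x_A.
Substituting the second reaction function into the first: x_A = 98.125 − 0.5(92.375 − 0.5x_A), which gives 0.75x_A = 51.9375 ⇒ x_A = 69.25.
Then x_B = 92.375 − 0.5·69.25 = 57.75.
Price P = 395.5 − 2·127 = 141.5.
A's profit: (141.5 − 3)·69.25 = 9591.125.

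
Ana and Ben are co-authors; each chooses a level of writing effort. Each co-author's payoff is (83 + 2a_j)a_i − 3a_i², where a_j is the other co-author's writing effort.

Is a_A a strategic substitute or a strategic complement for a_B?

strategic complements

Ana's payoff is (83 + 2a_B)a_A − 3a_A².
∂π/∂a_A = 83 + 2a_B − 6a_A = 0, so a_A = 83/6 + (1/3)a_B.
The best-response slope da_A/da_B = 1/3 > 0: the reaction function is upward-sloping, so the choices are strategic complements.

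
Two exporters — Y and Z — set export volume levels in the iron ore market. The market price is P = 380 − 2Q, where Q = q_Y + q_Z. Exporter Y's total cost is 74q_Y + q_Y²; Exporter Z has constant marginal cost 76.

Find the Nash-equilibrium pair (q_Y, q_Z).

30.8, 60.6

Exporter Y's profit: π = q_Y(380 − 2(q_Y + q_Z)) − 74q_Y − q_Y².
∂π/∂q_Y = 306 − 6q_Y − 2q_Z = 0, so q_Y = 51 − (1/3)q_Z.
For Z: ∂π/∂q_Z = 304 − 4q_Z − 2q_Y = 0 ⇒ q_Z = 76 − 0.5q_Y.
Substituting the second reaction function into the first: q_Y = 51 − (1/3)(76 − 0.5q_Y), which gives (5/6)q_Y = 77/3 ⇒ q_Y = 30.8.
Then q_Z = 76 − 0.5·30.8 = 60.6.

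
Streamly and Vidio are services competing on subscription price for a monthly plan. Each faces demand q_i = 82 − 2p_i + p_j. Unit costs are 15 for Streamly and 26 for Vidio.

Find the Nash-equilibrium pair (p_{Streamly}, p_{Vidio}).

38.8, 43.2

Streamly's profit: π = (p_{Streamly} − 15)(82 − 2p_{Streamly} + p_{Vidio}).
∂π/∂p_{Streamly} = 112 − 4p_{Streamly} + p_{Vidio} = 0 ⇒ p_{Streamly} = 28 + 0.25p_{Vidio}.
Similarly p_{Vidio} = 33.5 + 0.25p_{Streamly}.
Substituting the second reaction function into the first: p_{Streamly} = 28 + 0.25(33.5 + 0.25p_{Streamly}), which gives 0.9375p_{Streamly} = 36.375 ⇒ p_{Streamly} = 38.8.
Then p_{Vidio} = 33.5 + 0.25·38.8 = 43.2.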